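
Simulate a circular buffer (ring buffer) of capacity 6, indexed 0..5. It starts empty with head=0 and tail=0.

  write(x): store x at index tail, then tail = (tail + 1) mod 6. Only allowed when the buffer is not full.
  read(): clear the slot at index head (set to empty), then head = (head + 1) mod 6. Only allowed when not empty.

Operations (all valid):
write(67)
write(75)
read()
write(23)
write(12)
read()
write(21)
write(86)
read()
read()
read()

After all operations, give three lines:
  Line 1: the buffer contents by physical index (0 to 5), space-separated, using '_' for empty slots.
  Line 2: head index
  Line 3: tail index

Answer: _ _ _ _ _ 86
5
0

Derivation:
write(67): buf=[67 _ _ _ _ _], head=0, tail=1, size=1
write(75): buf=[67 75 _ _ _ _], head=0, tail=2, size=2
read(): buf=[_ 75 _ _ _ _], head=1, tail=2, size=1
write(23): buf=[_ 75 23 _ _ _], head=1, tail=3, size=2
write(12): buf=[_ 75 23 12 _ _], head=1, tail=4, size=3
read(): buf=[_ _ 23 12 _ _], head=2, tail=4, size=2
write(21): buf=[_ _ 23 12 21 _], head=2, tail=5, size=3
write(86): buf=[_ _ 23 12 21 86], head=2, tail=0, size=4
read(): buf=[_ _ _ 12 21 86], head=3, tail=0, size=3
read(): buf=[_ _ _ _ 21 86], head=4, tail=0, size=2
read(): buf=[_ _ _ _ _ 86], head=5, tail=0, size=1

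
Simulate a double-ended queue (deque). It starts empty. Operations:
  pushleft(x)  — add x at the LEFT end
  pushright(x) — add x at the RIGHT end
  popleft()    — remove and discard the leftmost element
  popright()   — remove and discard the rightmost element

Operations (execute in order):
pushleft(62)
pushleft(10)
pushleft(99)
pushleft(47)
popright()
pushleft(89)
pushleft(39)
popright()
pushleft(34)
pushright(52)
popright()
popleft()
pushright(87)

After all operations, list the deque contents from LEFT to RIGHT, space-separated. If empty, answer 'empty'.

Answer: 39 89 47 99 87

Derivation:
pushleft(62): [62]
pushleft(10): [10, 62]
pushleft(99): [99, 10, 62]
pushleft(47): [47, 99, 10, 62]
popright(): [47, 99, 10]
pushleft(89): [89, 47, 99, 10]
pushleft(39): [39, 89, 47, 99, 10]
popright(): [39, 89, 47, 99]
pushleft(34): [34, 39, 89, 47, 99]
pushright(52): [34, 39, 89, 47, 99, 52]
popright(): [34, 39, 89, 47, 99]
popleft(): [39, 89, 47, 99]
pushright(87): [39, 89, 47, 99, 87]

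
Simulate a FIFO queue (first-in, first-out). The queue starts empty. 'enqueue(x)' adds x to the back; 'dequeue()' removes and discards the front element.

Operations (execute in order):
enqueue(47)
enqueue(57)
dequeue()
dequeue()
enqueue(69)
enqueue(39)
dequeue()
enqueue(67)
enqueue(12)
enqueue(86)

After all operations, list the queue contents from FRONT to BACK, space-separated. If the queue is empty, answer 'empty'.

enqueue(47): [47]
enqueue(57): [47, 57]
dequeue(): [57]
dequeue(): []
enqueue(69): [69]
enqueue(39): [69, 39]
dequeue(): [39]
enqueue(67): [39, 67]
enqueue(12): [39, 67, 12]
enqueue(86): [39, 67, 12, 86]

Answer: 39 67 12 86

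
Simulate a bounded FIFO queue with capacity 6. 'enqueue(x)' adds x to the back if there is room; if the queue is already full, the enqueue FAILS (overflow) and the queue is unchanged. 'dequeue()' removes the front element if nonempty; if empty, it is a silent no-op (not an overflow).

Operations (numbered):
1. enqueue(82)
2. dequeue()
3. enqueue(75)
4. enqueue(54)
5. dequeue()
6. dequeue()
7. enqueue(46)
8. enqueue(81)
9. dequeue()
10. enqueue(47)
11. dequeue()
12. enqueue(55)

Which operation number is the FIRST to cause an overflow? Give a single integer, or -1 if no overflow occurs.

Answer: -1

Derivation:
1. enqueue(82): size=1
2. dequeue(): size=0
3. enqueue(75): size=1
4. enqueue(54): size=2
5. dequeue(): size=1
6. dequeue(): size=0
7. enqueue(46): size=1
8. enqueue(81): size=2
9. dequeue(): size=1
10. enqueue(47): size=2
11. dequeue(): size=1
12. enqueue(55): size=2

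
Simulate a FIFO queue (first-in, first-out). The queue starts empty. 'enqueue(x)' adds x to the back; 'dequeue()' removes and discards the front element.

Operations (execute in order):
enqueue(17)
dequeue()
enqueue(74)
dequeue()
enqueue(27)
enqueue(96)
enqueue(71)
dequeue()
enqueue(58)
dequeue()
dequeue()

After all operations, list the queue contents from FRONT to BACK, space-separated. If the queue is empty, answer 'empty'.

Answer: 58

Derivation:
enqueue(17): [17]
dequeue(): []
enqueue(74): [74]
dequeue(): []
enqueue(27): [27]
enqueue(96): [27, 96]
enqueue(71): [27, 96, 71]
dequeue(): [96, 71]
enqueue(58): [96, 71, 58]
dequeue(): [71, 58]
dequeue(): [58]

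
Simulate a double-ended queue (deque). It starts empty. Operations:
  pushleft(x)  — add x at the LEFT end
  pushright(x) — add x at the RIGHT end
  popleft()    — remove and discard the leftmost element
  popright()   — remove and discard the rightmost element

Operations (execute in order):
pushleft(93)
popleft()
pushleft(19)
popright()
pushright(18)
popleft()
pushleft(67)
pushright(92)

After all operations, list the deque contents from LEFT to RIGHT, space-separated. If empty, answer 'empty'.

pushleft(93): [93]
popleft(): []
pushleft(19): [19]
popright(): []
pushright(18): [18]
popleft(): []
pushleft(67): [67]
pushright(92): [67, 92]

Answer: 67 92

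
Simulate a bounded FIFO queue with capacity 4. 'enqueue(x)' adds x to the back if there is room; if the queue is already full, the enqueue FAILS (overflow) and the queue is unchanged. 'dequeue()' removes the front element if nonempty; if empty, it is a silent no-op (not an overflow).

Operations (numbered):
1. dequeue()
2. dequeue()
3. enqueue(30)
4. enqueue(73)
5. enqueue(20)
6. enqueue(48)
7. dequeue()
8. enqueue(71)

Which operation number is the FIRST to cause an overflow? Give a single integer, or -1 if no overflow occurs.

Answer: -1

Derivation:
1. dequeue(): empty, no-op, size=0
2. dequeue(): empty, no-op, size=0
3. enqueue(30): size=1
4. enqueue(73): size=2
5. enqueue(20): size=3
6. enqueue(48): size=4
7. dequeue(): size=3
8. enqueue(71): size=4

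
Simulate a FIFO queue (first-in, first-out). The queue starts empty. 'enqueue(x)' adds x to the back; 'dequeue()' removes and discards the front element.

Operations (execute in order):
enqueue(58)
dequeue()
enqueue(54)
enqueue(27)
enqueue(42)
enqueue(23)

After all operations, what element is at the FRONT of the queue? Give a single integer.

Answer: 54

Derivation:
enqueue(58): queue = [58]
dequeue(): queue = []
enqueue(54): queue = [54]
enqueue(27): queue = [54, 27]
enqueue(42): queue = [54, 27, 42]
enqueue(23): queue = [54, 27, 42, 23]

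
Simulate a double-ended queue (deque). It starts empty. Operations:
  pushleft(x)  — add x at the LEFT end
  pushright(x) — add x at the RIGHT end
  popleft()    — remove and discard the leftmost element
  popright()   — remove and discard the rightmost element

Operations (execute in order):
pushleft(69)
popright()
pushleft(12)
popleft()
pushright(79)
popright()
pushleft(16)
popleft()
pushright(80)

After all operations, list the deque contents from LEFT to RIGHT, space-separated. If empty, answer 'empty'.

pushleft(69): [69]
popright(): []
pushleft(12): [12]
popleft(): []
pushright(79): [79]
popright(): []
pushleft(16): [16]
popleft(): []
pushright(80): [80]

Answer: 80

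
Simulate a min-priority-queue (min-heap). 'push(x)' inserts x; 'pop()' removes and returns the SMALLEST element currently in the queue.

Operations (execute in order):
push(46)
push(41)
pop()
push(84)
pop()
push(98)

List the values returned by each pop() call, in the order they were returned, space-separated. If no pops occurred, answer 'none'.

push(46): heap contents = [46]
push(41): heap contents = [41, 46]
pop() → 41: heap contents = [46]
push(84): heap contents = [46, 84]
pop() → 46: heap contents = [84]
push(98): heap contents = [84, 98]

Answer: 41 46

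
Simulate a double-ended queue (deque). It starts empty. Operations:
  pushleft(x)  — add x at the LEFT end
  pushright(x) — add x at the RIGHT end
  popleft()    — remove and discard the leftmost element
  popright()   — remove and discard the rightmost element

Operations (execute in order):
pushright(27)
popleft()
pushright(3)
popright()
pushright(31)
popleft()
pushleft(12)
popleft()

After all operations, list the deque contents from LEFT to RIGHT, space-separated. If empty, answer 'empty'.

Answer: empty

Derivation:
pushright(27): [27]
popleft(): []
pushright(3): [3]
popright(): []
pushright(31): [31]
popleft(): []
pushleft(12): [12]
popleft(): []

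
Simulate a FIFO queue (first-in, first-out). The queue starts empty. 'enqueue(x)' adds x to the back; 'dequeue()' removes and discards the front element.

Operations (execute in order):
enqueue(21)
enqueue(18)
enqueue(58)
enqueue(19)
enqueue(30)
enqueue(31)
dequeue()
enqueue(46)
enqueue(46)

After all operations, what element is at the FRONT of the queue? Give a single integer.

Answer: 18

Derivation:
enqueue(21): queue = [21]
enqueue(18): queue = [21, 18]
enqueue(58): queue = [21, 18, 58]
enqueue(19): queue = [21, 18, 58, 19]
enqueue(30): queue = [21, 18, 58, 19, 30]
enqueue(31): queue = [21, 18, 58, 19, 30, 31]
dequeue(): queue = [18, 58, 19, 30, 31]
enqueue(46): queue = [18, 58, 19, 30, 31, 46]
enqueue(46): queue = [18, 58, 19, 30, 31, 46, 46]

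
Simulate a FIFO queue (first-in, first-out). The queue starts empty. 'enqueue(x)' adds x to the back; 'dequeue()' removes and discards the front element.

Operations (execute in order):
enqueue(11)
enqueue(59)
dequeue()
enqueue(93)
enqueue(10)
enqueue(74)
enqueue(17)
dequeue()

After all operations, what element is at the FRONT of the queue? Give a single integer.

enqueue(11): queue = [11]
enqueue(59): queue = [11, 59]
dequeue(): queue = [59]
enqueue(93): queue = [59, 93]
enqueue(10): queue = [59, 93, 10]
enqueue(74): queue = [59, 93, 10, 74]
enqueue(17): queue = [59, 93, 10, 74, 17]
dequeue(): queue = [93, 10, 74, 17]

Answer: 93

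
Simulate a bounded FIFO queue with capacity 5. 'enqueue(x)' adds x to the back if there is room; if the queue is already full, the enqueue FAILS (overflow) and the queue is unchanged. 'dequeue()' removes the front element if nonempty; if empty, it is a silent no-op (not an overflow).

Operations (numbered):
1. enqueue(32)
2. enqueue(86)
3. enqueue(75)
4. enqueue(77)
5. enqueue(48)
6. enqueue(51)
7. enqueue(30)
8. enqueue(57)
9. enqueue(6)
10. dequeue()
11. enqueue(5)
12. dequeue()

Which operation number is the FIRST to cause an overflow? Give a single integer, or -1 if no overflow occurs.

Answer: 6

Derivation:
1. enqueue(32): size=1
2. enqueue(86): size=2
3. enqueue(75): size=3
4. enqueue(77): size=4
5. enqueue(48): size=5
6. enqueue(51): size=5=cap → OVERFLOW (fail)
7. enqueue(30): size=5=cap → OVERFLOW (fail)
8. enqueue(57): size=5=cap → OVERFLOW (fail)
9. enqueue(6): size=5=cap → OVERFLOW (fail)
10. dequeue(): size=4
11. enqueue(5): size=5
12. dequeue(): size=4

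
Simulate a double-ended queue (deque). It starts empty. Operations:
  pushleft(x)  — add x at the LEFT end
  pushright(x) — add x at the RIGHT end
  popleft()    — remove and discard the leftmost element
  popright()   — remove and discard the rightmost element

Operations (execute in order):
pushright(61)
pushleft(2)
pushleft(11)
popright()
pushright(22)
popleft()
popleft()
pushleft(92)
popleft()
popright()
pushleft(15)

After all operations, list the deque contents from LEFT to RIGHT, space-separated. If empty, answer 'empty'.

Answer: 15

Derivation:
pushright(61): [61]
pushleft(2): [2, 61]
pushleft(11): [11, 2, 61]
popright(): [11, 2]
pushright(22): [11, 2, 22]
popleft(): [2, 22]
popleft(): [22]
pushleft(92): [92, 22]
popleft(): [22]
popright(): []
pushleft(15): [15]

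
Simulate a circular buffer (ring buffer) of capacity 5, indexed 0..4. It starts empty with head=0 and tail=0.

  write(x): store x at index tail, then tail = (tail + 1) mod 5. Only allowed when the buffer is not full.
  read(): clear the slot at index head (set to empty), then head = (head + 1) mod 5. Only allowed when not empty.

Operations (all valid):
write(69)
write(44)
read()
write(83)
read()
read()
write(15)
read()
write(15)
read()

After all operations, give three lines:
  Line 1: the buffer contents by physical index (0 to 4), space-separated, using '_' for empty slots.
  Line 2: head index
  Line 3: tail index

write(69): buf=[69 _ _ _ _], head=0, tail=1, size=1
write(44): buf=[69 44 _ _ _], head=0, tail=2, size=2
read(): buf=[_ 44 _ _ _], head=1, tail=2, size=1
write(83): buf=[_ 44 83 _ _], head=1, tail=3, size=2
read(): buf=[_ _ 83 _ _], head=2, tail=3, size=1
read(): buf=[_ _ _ _ _], head=3, tail=3, size=0
write(15): buf=[_ _ _ 15 _], head=3, tail=4, size=1
read(): buf=[_ _ _ _ _], head=4, tail=4, size=0
write(15): buf=[_ _ _ _ 15], head=4, tail=0, size=1
read(): buf=[_ _ _ _ _], head=0, tail=0, size=0

Answer: _ _ _ _ _
0
0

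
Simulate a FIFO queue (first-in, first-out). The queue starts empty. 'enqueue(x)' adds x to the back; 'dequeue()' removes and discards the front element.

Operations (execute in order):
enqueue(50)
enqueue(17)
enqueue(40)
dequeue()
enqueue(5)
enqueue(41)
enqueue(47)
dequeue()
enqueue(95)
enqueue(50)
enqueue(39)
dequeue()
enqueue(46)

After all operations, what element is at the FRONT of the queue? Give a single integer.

Answer: 5

Derivation:
enqueue(50): queue = [50]
enqueue(17): queue = [50, 17]
enqueue(40): queue = [50, 17, 40]
dequeue(): queue = [17, 40]
enqueue(5): queue = [17, 40, 5]
enqueue(41): queue = [17, 40, 5, 41]
enqueue(47): queue = [17, 40, 5, 41, 47]
dequeue(): queue = [40, 5, 41, 47]
enqueue(95): queue = [40, 5, 41, 47, 95]
enqueue(50): queue = [40, 5, 41, 47, 95, 50]
enqueue(39): queue = [40, 5, 41, 47, 95, 50, 39]
dequeue(): queue = [5, 41, 47, 95, 50, 39]
enqueue(46): queue = [5, 41, 47, 95, 50, 39, 46]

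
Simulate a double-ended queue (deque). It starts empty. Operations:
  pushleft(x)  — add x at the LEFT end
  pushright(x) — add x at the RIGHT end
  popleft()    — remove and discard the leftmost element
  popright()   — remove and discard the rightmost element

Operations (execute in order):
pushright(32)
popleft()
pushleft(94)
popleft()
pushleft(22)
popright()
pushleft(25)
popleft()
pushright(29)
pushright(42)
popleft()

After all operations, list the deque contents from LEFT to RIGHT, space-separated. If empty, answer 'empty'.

Answer: 42

Derivation:
pushright(32): [32]
popleft(): []
pushleft(94): [94]
popleft(): []
pushleft(22): [22]
popright(): []
pushleft(25): [25]
popleft(): []
pushright(29): [29]
pushright(42): [29, 42]
popleft(): [42]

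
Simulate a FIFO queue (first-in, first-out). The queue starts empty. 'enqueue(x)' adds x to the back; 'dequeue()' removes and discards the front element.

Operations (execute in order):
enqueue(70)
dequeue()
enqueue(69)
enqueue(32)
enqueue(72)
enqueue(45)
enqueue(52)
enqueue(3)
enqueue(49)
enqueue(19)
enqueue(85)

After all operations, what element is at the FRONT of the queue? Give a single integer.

Answer: 69

Derivation:
enqueue(70): queue = [70]
dequeue(): queue = []
enqueue(69): queue = [69]
enqueue(32): queue = [69, 32]
enqueue(72): queue = [69, 32, 72]
enqueue(45): queue = [69, 32, 72, 45]
enqueue(52): queue = [69, 32, 72, 45, 52]
enqueue(3): queue = [69, 32, 72, 45, 52, 3]
enqueue(49): queue = [69, 32, 72, 45, 52, 3, 49]
enqueue(19): queue = [69, 32, 72, 45, 52, 3, 49, 19]
enqueue(85): queue = [69, 32, 72, 45, 52, 3, 49, 19, 85]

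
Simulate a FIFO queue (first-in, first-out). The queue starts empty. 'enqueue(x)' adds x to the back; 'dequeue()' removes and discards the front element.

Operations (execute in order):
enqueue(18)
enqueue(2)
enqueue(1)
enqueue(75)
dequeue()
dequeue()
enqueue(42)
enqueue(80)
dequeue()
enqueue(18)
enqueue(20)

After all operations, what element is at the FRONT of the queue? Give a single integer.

Answer: 75

Derivation:
enqueue(18): queue = [18]
enqueue(2): queue = [18, 2]
enqueue(1): queue = [18, 2, 1]
enqueue(75): queue = [18, 2, 1, 75]
dequeue(): queue = [2, 1, 75]
dequeue(): queue = [1, 75]
enqueue(42): queue = [1, 75, 42]
enqueue(80): queue = [1, 75, 42, 80]
dequeue(): queue = [75, 42, 80]
enqueue(18): queue = [75, 42, 80, 18]
enqueue(20): queue = [75, 42, 80, 18, 20]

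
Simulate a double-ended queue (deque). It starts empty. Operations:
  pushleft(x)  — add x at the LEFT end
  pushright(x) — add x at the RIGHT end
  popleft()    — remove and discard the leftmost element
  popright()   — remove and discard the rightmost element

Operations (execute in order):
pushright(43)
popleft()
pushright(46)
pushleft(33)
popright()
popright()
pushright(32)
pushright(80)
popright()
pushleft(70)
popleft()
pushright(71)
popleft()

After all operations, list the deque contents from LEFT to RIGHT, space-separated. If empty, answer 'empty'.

pushright(43): [43]
popleft(): []
pushright(46): [46]
pushleft(33): [33, 46]
popright(): [33]
popright(): []
pushright(32): [32]
pushright(80): [32, 80]
popright(): [32]
pushleft(70): [70, 32]
popleft(): [32]
pushright(71): [32, 71]
popleft(): [71]

Answer: 71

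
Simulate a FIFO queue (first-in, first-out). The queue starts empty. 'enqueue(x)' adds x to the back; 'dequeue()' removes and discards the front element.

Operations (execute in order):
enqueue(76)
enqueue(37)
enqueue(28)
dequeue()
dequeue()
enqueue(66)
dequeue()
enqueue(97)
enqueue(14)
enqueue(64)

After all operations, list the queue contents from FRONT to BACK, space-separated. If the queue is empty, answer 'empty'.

enqueue(76): [76]
enqueue(37): [76, 37]
enqueue(28): [76, 37, 28]
dequeue(): [37, 28]
dequeue(): [28]
enqueue(66): [28, 66]
dequeue(): [66]
enqueue(97): [66, 97]
enqueue(14): [66, 97, 14]
enqueue(64): [66, 97, 14, 64]

Answer: 66 97 14 64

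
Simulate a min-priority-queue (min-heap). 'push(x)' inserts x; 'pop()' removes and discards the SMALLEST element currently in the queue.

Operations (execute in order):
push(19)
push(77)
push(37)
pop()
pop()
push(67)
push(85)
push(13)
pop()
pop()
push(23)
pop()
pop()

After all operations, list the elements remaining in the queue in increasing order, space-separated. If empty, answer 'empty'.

Answer: 85

Derivation:
push(19): heap contents = [19]
push(77): heap contents = [19, 77]
push(37): heap contents = [19, 37, 77]
pop() → 19: heap contents = [37, 77]
pop() → 37: heap contents = [77]
push(67): heap contents = [67, 77]
push(85): heap contents = [67, 77, 85]
push(13): heap contents = [13, 67, 77, 85]
pop() → 13: heap contents = [67, 77, 85]
pop() → 67: heap contents = [77, 85]
push(23): heap contents = [23, 77, 85]
pop() → 23: heap contents = [77, 85]
pop() → 77: heap contents = [85]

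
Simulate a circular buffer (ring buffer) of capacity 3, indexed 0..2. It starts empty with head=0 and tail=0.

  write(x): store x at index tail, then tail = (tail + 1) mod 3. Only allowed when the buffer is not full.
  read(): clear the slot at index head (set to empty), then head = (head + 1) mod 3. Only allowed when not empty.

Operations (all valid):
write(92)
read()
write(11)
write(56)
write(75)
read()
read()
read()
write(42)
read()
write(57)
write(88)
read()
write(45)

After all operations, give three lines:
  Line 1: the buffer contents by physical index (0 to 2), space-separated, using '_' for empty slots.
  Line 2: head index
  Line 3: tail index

write(92): buf=[92 _ _], head=0, tail=1, size=1
read(): buf=[_ _ _], head=1, tail=1, size=0
write(11): buf=[_ 11 _], head=1, tail=2, size=1
write(56): buf=[_ 11 56], head=1, tail=0, size=2
write(75): buf=[75 11 56], head=1, tail=1, size=3
read(): buf=[75 _ 56], head=2, tail=1, size=2
read(): buf=[75 _ _], head=0, tail=1, size=1
read(): buf=[_ _ _], head=1, tail=1, size=0
write(42): buf=[_ 42 _], head=1, tail=2, size=1
read(): buf=[_ _ _], head=2, tail=2, size=0
write(57): buf=[_ _ 57], head=2, tail=0, size=1
write(88): buf=[88 _ 57], head=2, tail=1, size=2
read(): buf=[88 _ _], head=0, tail=1, size=1
write(45): buf=[88 45 _], head=0, tail=2, size=2

Answer: 88 45 _
0
2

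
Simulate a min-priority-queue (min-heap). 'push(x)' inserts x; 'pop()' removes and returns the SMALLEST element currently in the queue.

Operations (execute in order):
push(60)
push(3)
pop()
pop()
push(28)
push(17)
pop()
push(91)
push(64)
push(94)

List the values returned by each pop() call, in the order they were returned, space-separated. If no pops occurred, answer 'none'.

push(60): heap contents = [60]
push(3): heap contents = [3, 60]
pop() → 3: heap contents = [60]
pop() → 60: heap contents = []
push(28): heap contents = [28]
push(17): heap contents = [17, 28]
pop() → 17: heap contents = [28]
push(91): heap contents = [28, 91]
push(64): heap contents = [28, 64, 91]
push(94): heap contents = [28, 64, 91, 94]

Answer: 3 60 17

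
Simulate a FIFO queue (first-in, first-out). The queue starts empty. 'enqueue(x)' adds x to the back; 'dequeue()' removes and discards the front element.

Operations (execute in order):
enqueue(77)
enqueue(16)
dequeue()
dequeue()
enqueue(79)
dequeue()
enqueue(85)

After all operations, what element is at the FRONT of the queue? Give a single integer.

enqueue(77): queue = [77]
enqueue(16): queue = [77, 16]
dequeue(): queue = [16]
dequeue(): queue = []
enqueue(79): queue = [79]
dequeue(): queue = []
enqueue(85): queue = [85]

Answer: 85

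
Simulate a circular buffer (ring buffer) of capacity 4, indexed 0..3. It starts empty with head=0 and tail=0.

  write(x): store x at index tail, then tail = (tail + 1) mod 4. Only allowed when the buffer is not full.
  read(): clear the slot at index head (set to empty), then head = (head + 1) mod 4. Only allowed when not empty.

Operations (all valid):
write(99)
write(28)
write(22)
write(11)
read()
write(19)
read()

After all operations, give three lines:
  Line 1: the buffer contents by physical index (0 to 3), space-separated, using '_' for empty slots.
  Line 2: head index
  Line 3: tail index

write(99): buf=[99 _ _ _], head=0, tail=1, size=1
write(28): buf=[99 28 _ _], head=0, tail=2, size=2
write(22): buf=[99 28 22 _], head=0, tail=3, size=3
write(11): buf=[99 28 22 11], head=0, tail=0, size=4
read(): buf=[_ 28 22 11], head=1, tail=0, size=3
write(19): buf=[19 28 22 11], head=1, tail=1, size=4
read(): buf=[19 _ 22 11], head=2, tail=1, size=3

Answer: 19 _ 22 11
2
1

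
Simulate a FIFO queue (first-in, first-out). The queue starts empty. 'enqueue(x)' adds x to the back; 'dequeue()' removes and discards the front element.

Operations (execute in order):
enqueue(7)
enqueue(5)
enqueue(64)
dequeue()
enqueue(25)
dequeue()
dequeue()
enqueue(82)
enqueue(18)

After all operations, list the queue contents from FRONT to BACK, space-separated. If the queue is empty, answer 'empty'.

enqueue(7): [7]
enqueue(5): [7, 5]
enqueue(64): [7, 5, 64]
dequeue(): [5, 64]
enqueue(25): [5, 64, 25]
dequeue(): [64, 25]
dequeue(): [25]
enqueue(82): [25, 82]
enqueue(18): [25, 82, 18]

Answer: 25 82 18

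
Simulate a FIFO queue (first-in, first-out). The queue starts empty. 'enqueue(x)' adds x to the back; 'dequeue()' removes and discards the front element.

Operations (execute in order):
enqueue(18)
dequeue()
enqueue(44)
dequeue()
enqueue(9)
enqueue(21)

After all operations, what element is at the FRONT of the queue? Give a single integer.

Answer: 9

Derivation:
enqueue(18): queue = [18]
dequeue(): queue = []
enqueue(44): queue = [44]
dequeue(): queue = []
enqueue(9): queue = [9]
enqueue(21): queue = [9, 21]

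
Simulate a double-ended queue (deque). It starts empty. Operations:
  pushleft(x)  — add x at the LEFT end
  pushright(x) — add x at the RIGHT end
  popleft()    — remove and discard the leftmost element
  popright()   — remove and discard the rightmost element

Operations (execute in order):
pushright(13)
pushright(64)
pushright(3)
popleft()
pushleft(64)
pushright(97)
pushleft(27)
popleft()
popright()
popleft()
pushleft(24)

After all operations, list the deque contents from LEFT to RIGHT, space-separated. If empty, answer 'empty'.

pushright(13): [13]
pushright(64): [13, 64]
pushright(3): [13, 64, 3]
popleft(): [64, 3]
pushleft(64): [64, 64, 3]
pushright(97): [64, 64, 3, 97]
pushleft(27): [27, 64, 64, 3, 97]
popleft(): [64, 64, 3, 97]
popright(): [64, 64, 3]
popleft(): [64, 3]
pushleft(24): [24, 64, 3]

Answer: 24 64 3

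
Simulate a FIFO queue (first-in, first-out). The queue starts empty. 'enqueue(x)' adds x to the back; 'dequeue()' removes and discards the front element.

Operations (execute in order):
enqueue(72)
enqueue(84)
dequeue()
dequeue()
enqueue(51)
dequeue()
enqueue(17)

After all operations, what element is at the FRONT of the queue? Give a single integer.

Answer: 17

Derivation:
enqueue(72): queue = [72]
enqueue(84): queue = [72, 84]
dequeue(): queue = [84]
dequeue(): queue = []
enqueue(51): queue = [51]
dequeue(): queue = []
enqueue(17): queue = [17]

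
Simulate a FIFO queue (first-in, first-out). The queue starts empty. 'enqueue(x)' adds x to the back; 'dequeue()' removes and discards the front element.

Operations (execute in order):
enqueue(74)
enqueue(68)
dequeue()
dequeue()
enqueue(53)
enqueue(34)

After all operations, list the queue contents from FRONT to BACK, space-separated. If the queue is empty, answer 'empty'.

enqueue(74): [74]
enqueue(68): [74, 68]
dequeue(): [68]
dequeue(): []
enqueue(53): [53]
enqueue(34): [53, 34]

Answer: 53 34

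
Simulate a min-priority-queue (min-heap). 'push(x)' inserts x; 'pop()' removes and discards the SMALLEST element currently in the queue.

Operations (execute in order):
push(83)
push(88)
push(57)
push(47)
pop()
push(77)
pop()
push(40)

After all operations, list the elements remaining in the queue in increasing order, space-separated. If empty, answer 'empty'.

push(83): heap contents = [83]
push(88): heap contents = [83, 88]
push(57): heap contents = [57, 83, 88]
push(47): heap contents = [47, 57, 83, 88]
pop() → 47: heap contents = [57, 83, 88]
push(77): heap contents = [57, 77, 83, 88]
pop() → 57: heap contents = [77, 83, 88]
push(40): heap contents = [40, 77, 83, 88]

Answer: 40 77 83 88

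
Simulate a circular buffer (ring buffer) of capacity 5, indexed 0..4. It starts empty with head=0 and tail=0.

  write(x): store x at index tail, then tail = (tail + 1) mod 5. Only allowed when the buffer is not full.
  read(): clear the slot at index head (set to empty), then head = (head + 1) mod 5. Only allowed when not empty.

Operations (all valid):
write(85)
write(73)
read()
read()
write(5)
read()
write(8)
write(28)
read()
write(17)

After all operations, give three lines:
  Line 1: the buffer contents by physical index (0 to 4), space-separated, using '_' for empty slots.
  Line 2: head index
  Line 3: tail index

write(85): buf=[85 _ _ _ _], head=0, tail=1, size=1
write(73): buf=[85 73 _ _ _], head=0, tail=2, size=2
read(): buf=[_ 73 _ _ _], head=1, tail=2, size=1
read(): buf=[_ _ _ _ _], head=2, tail=2, size=0
write(5): buf=[_ _ 5 _ _], head=2, tail=3, size=1
read(): buf=[_ _ _ _ _], head=3, tail=3, size=0
write(8): buf=[_ _ _ 8 _], head=3, tail=4, size=1
write(28): buf=[_ _ _ 8 28], head=3, tail=0, size=2
read(): buf=[_ _ _ _ 28], head=4, tail=0, size=1
write(17): buf=[17 _ _ _ 28], head=4, tail=1, size=2

Answer: 17 _ _ _ 28
4
1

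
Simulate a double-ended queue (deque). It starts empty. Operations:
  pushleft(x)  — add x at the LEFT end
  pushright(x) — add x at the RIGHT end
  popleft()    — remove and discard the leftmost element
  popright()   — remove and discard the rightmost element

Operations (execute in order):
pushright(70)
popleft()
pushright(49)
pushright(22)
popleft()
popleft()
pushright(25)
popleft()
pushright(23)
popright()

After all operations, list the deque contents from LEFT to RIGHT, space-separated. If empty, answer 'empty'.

Answer: empty

Derivation:
pushright(70): [70]
popleft(): []
pushright(49): [49]
pushright(22): [49, 22]
popleft(): [22]
popleft(): []
pushright(25): [25]
popleft(): []
pushright(23): [23]
popright(): []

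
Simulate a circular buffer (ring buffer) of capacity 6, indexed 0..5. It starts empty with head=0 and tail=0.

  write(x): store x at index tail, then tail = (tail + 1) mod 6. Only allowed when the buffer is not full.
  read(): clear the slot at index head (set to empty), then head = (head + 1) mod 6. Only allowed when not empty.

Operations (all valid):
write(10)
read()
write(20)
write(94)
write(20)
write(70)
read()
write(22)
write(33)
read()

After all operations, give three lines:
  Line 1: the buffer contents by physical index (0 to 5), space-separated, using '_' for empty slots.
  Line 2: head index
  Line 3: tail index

Answer: 33 _ _ 20 70 22
3
1

Derivation:
write(10): buf=[10 _ _ _ _ _], head=0, tail=1, size=1
read(): buf=[_ _ _ _ _ _], head=1, tail=1, size=0
write(20): buf=[_ 20 _ _ _ _], head=1, tail=2, size=1
write(94): buf=[_ 20 94 _ _ _], head=1, tail=3, size=2
write(20): buf=[_ 20 94 20 _ _], head=1, tail=4, size=3
write(70): buf=[_ 20 94 20 70 _], head=1, tail=5, size=4
read(): buf=[_ _ 94 20 70 _], head=2, tail=5, size=3
write(22): buf=[_ _ 94 20 70 22], head=2, tail=0, size=4
write(33): buf=[33 _ 94 20 70 22], head=2, tail=1, size=5
read(): buf=[33 _ _ 20 70 22], head=3, tail=1, size=4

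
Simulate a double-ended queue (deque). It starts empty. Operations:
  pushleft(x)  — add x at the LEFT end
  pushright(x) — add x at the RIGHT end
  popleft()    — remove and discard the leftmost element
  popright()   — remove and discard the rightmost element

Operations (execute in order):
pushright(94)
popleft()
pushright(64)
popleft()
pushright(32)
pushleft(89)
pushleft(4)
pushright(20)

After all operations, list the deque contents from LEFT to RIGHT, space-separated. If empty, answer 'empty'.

Answer: 4 89 32 20

Derivation:
pushright(94): [94]
popleft(): []
pushright(64): [64]
popleft(): []
pushright(32): [32]
pushleft(89): [89, 32]
pushleft(4): [4, 89, 32]
pushright(20): [4, 89, 32, 20]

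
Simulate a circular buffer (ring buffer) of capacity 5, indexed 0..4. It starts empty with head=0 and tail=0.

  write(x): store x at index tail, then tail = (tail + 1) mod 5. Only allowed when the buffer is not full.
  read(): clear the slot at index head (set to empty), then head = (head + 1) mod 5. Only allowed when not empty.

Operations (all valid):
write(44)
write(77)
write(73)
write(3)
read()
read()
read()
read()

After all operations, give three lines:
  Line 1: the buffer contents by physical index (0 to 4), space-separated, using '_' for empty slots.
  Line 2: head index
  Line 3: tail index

write(44): buf=[44 _ _ _ _], head=0, tail=1, size=1
write(77): buf=[44 77 _ _ _], head=0, tail=2, size=2
write(73): buf=[44 77 73 _ _], head=0, tail=3, size=3
write(3): buf=[44 77 73 3 _], head=0, tail=4, size=4
read(): buf=[_ 77 73 3 _], head=1, tail=4, size=3
read(): buf=[_ _ 73 3 _], head=2, tail=4, size=2
read(): buf=[_ _ _ 3 _], head=3, tail=4, size=1
read(): buf=[_ _ _ _ _], head=4, tail=4, size=0

Answer: _ _ _ _ _
4
4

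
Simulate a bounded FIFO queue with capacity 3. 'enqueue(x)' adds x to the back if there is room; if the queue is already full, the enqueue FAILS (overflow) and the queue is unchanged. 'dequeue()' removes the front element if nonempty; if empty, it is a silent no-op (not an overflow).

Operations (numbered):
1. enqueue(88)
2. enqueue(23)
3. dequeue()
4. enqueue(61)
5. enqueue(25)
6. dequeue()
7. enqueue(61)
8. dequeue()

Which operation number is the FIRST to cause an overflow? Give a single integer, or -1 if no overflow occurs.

Answer: -1

Derivation:
1. enqueue(88): size=1
2. enqueue(23): size=2
3. dequeue(): size=1
4. enqueue(61): size=2
5. enqueue(25): size=3
6. dequeue(): size=2
7. enqueue(61): size=3
8. dequeue(): size=2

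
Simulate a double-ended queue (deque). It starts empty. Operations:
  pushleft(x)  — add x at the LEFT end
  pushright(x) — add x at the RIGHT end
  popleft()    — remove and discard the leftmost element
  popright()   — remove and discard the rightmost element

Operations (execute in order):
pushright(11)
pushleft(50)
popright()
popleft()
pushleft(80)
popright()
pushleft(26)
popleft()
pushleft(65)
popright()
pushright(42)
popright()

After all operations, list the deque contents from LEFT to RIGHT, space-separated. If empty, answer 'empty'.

Answer: empty

Derivation:
pushright(11): [11]
pushleft(50): [50, 11]
popright(): [50]
popleft(): []
pushleft(80): [80]
popright(): []
pushleft(26): [26]
popleft(): []
pushleft(65): [65]
popright(): []
pushright(42): [42]
popright(): []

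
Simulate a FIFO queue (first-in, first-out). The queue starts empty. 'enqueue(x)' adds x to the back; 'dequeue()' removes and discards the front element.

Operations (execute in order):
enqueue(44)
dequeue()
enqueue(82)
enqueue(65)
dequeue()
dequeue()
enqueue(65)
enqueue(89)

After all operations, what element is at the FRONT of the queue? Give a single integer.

Answer: 65

Derivation:
enqueue(44): queue = [44]
dequeue(): queue = []
enqueue(82): queue = [82]
enqueue(65): queue = [82, 65]
dequeue(): queue = [65]
dequeue(): queue = []
enqueue(65): queue = [65]
enqueue(89): queue = [65, 89]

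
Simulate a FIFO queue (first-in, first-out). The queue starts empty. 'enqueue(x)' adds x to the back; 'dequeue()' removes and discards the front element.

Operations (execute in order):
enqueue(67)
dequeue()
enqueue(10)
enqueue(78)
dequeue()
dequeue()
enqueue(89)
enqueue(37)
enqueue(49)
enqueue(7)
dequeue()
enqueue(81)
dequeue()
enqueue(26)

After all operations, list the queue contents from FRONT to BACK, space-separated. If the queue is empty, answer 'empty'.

enqueue(67): [67]
dequeue(): []
enqueue(10): [10]
enqueue(78): [10, 78]
dequeue(): [78]
dequeue(): []
enqueue(89): [89]
enqueue(37): [89, 37]
enqueue(49): [89, 37, 49]
enqueue(7): [89, 37, 49, 7]
dequeue(): [37, 49, 7]
enqueue(81): [37, 49, 7, 81]
dequeue(): [49, 7, 81]
enqueue(26): [49, 7, 81, 26]

Answer: 49 7 81 26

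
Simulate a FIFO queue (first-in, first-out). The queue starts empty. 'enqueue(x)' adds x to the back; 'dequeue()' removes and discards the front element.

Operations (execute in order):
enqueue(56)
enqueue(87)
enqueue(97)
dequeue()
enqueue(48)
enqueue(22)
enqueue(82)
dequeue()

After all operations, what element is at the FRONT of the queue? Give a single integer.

Answer: 97

Derivation:
enqueue(56): queue = [56]
enqueue(87): queue = [56, 87]
enqueue(97): queue = [56, 87, 97]
dequeue(): queue = [87, 97]
enqueue(48): queue = [87, 97, 48]
enqueue(22): queue = [87, 97, 48, 22]
enqueue(82): queue = [87, 97, 48, 22, 82]
dequeue(): queue = [97, 48, 22, 82]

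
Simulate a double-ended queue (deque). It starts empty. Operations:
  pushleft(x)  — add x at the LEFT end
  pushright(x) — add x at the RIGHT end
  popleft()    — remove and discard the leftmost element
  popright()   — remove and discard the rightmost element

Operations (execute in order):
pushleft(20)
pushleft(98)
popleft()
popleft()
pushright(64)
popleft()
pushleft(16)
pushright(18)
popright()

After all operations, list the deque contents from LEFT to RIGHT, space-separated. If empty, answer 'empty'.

Answer: 16

Derivation:
pushleft(20): [20]
pushleft(98): [98, 20]
popleft(): [20]
popleft(): []
pushright(64): [64]
popleft(): []
pushleft(16): [16]
pushright(18): [16, 18]
popright(): [16]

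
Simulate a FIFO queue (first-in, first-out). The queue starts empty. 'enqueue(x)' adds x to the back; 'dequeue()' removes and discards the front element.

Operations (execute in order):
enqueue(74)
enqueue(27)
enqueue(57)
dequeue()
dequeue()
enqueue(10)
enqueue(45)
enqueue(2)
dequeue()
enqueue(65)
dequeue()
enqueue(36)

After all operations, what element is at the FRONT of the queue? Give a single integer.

Answer: 45

Derivation:
enqueue(74): queue = [74]
enqueue(27): queue = [74, 27]
enqueue(57): queue = [74, 27, 57]
dequeue(): queue = [27, 57]
dequeue(): queue = [57]
enqueue(10): queue = [57, 10]
enqueue(45): queue = [57, 10, 45]
enqueue(2): queue = [57, 10, 45, 2]
dequeue(): queue = [10, 45, 2]
enqueue(65): queue = [10, 45, 2, 65]
dequeue(): queue = [45, 2, 65]
enqueue(36): queue = [45, 2, 65, 36]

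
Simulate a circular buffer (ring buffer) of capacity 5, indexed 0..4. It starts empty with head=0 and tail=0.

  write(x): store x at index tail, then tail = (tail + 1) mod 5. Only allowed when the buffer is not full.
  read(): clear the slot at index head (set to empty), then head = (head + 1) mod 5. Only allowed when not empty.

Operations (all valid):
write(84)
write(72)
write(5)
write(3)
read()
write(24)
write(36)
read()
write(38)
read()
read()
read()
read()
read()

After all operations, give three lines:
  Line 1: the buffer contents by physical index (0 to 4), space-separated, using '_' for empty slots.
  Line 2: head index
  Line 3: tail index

Answer: _ _ _ _ _
2
2

Derivation:
write(84): buf=[84 _ _ _ _], head=0, tail=1, size=1
write(72): buf=[84 72 _ _ _], head=0, tail=2, size=2
write(5): buf=[84 72 5 _ _], head=0, tail=3, size=3
write(3): buf=[84 72 5 3 _], head=0, tail=4, size=4
read(): buf=[_ 72 5 3 _], head=1, tail=4, size=3
write(24): buf=[_ 72 5 3 24], head=1, tail=0, size=4
write(36): buf=[36 72 5 3 24], head=1, tail=1, size=5
read(): buf=[36 _ 5 3 24], head=2, tail=1, size=4
write(38): buf=[36 38 5 3 24], head=2, tail=2, size=5
read(): buf=[36 38 _ 3 24], head=3, tail=2, size=4
read(): buf=[36 38 _ _ 24], head=4, tail=2, size=3
read(): buf=[36 38 _ _ _], head=0, tail=2, size=2
read(): buf=[_ 38 _ _ _], head=1, tail=2, size=1
read(): buf=[_ _ _ _ _], head=2, tail=2, size=0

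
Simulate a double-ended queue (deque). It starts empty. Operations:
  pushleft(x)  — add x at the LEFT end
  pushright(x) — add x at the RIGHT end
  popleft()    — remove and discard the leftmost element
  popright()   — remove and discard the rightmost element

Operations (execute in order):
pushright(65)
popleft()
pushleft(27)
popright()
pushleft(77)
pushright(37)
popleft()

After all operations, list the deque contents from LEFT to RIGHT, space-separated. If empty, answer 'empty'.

Answer: 37

Derivation:
pushright(65): [65]
popleft(): []
pushleft(27): [27]
popright(): []
pushleft(77): [77]
pushright(37): [77, 37]
popleft(): [37]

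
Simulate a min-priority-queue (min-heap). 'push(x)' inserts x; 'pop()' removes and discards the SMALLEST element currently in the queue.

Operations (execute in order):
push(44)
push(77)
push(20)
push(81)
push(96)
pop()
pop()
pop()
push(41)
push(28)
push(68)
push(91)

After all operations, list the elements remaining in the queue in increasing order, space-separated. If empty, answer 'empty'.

push(44): heap contents = [44]
push(77): heap contents = [44, 77]
push(20): heap contents = [20, 44, 77]
push(81): heap contents = [20, 44, 77, 81]
push(96): heap contents = [20, 44, 77, 81, 96]
pop() → 20: heap contents = [44, 77, 81, 96]
pop() → 44: heap contents = [77, 81, 96]
pop() → 77: heap contents = [81, 96]
push(41): heap contents = [41, 81, 96]
push(28): heap contents = [28, 41, 81, 96]
push(68): heap contents = [28, 41, 68, 81, 96]
push(91): heap contents = [28, 41, 68, 81, 91, 96]

Answer: 28 41 68 81 91 96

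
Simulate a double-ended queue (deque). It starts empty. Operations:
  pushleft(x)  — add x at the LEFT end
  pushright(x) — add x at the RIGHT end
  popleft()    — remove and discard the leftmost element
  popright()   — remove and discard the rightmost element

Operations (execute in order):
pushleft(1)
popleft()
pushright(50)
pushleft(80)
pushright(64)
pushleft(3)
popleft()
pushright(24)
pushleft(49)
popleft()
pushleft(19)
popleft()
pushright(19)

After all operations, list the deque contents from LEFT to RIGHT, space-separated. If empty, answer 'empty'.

pushleft(1): [1]
popleft(): []
pushright(50): [50]
pushleft(80): [80, 50]
pushright(64): [80, 50, 64]
pushleft(3): [3, 80, 50, 64]
popleft(): [80, 50, 64]
pushright(24): [80, 50, 64, 24]
pushleft(49): [49, 80, 50, 64, 24]
popleft(): [80, 50, 64, 24]
pushleft(19): [19, 80, 50, 64, 24]
popleft(): [80, 50, 64, 24]
pushright(19): [80, 50, 64, 24, 19]

Answer: 80 50 64 24 19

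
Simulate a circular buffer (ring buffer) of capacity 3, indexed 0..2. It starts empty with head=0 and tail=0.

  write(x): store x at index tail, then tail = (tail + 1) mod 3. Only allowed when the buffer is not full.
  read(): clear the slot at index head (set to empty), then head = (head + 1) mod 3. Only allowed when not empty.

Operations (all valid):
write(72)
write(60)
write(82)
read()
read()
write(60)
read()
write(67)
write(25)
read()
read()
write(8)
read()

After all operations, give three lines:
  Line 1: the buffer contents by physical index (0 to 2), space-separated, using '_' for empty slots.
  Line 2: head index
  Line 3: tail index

write(72): buf=[72 _ _], head=0, tail=1, size=1
write(60): buf=[72 60 _], head=0, tail=2, size=2
write(82): buf=[72 60 82], head=0, tail=0, size=3
read(): buf=[_ 60 82], head=1, tail=0, size=2
read(): buf=[_ _ 82], head=2, tail=0, size=1
write(60): buf=[60 _ 82], head=2, tail=1, size=2
read(): buf=[60 _ _], head=0, tail=1, size=1
write(67): buf=[60 67 _], head=0, tail=2, size=2
write(25): buf=[60 67 25], head=0, tail=0, size=3
read(): buf=[_ 67 25], head=1, tail=0, size=2
read(): buf=[_ _ 25], head=2, tail=0, size=1
write(8): buf=[8 _ 25], head=2, tail=1, size=2
read(): buf=[8 _ _], head=0, tail=1, size=1

Answer: 8 _ _
0
1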